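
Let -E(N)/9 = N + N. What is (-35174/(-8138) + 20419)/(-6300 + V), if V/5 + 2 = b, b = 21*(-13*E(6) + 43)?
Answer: 83102498/592548125 ≈ 0.14025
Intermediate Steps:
E(N) = -18*N (E(N) = -9*(N + N) = -18*N)
b = 30387 (b = 21*(-(-234)*6 + 43) = 21*(-13*(-108) + 43) = 21*(1404 + 43) = 21*1447 = 30387)
V = 151925 (V = -10 + 5*30387 = -10 + 151935 = 151925)
(-35174/(-8138) + 20419)/(-6300 + V) = (-35174/(-8138) + 20419)/(-6300 + 151925) = (-35174*(-1/8138) + 20419)/145625 = (17587/4069 + 20419)*(1/145625) = (83102498/4069)*(1/145625) = 83102498/592548125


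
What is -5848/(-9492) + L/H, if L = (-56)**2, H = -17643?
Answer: 6117446/13955613 ≈ 0.43835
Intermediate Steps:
L = 3136
-5848/(-9492) + L/H = -5848/(-9492) + 3136/(-17643) = -5848*(-1/9492) + 3136*(-1/17643) = 1462/2373 - 3136/17643 = 6117446/13955613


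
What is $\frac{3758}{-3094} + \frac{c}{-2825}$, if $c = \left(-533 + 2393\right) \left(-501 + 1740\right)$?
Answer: $- \frac{714086311}{874055} \approx -816.98$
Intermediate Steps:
$c = 2304540$ ($c = 1860 \cdot 1239 = 2304540$)
$\frac{3758}{-3094} + \frac{c}{-2825} = \frac{3758}{-3094} + \frac{2304540}{-2825} = 3758 \left(- \frac{1}{3094}\right) + 2304540 \left(- \frac{1}{2825}\right) = - \frac{1879}{1547} - \frac{460908}{565} = - \frac{714086311}{874055}$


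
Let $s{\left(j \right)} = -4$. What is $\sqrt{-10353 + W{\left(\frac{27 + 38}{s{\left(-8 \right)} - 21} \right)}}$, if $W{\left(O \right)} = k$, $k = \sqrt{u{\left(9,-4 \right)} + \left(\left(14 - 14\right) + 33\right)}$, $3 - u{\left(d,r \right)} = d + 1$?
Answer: $\sqrt{-10353 + \sqrt{26}} \approx 101.72 i$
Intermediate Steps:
$u{\left(d,r \right)} = 2 - d$ ($u{\left(d,r \right)} = 3 - \left(d + 1\right) = 3 - \left(1 + d\right) = 2 - d$)
$k = \sqrt{26}$ ($k = \sqrt{\left(2 - 9\right) + \left(\left(14 - 14\right) + 33\right)} = \sqrt{\left(2 - 9\right) + \left(0 + 33\right)} = \sqrt{-7 + 33} = \sqrt{26} \approx 5.099$)
$W{\left(O \right)} = \sqrt{26}$
$\sqrt{-10353 + W{\left(\frac{27 + 38}{s{\left(-8 \right)} - 21} \right)}} = \sqrt{-10353 + \sqrt{26}}$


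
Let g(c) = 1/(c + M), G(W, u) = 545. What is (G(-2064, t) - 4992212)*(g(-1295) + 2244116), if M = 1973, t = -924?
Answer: -2531624832253961/226 ≈ -1.1202e+13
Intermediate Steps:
g(c) = 1/(1973 + c) (g(c) = 1/(c + 1973) = 1/(1973 + c))
(G(-2064, t) - 4992212)*(g(-1295) + 2244116) = (545 - 4992212)*(1/(1973 - 1295) + 2244116) = -4991667*(1/678 + 2244116) = -4991667*1521510649/678 = -2531624832253961/226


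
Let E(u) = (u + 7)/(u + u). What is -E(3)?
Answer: -5/3 ≈ -1.6667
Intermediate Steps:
E(u) = (7 + u)/(2*u) (E(u) = (7 + u)/((2*u)) = (7 + u)*(1/(2*u)) = (7 + u)/(2*u))
-E(3) = -(7 + 3)/(2*3) = -10/(2*3) = -1*5/3 = -5/3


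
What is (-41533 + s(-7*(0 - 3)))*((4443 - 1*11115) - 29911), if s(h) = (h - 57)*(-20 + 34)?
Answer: 1537839571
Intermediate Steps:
s(h) = -798 + 14*h (s(h) = (-57 + h)*14 = -798 + 14*h)
(-41533 + s(-7*(0 - 3)))*((4443 - 1*11115) - 29911) = (-41533 + (-798 + 14*(-7*(0 - 3))))*((4443 - 1*11115) - 29911) = (-41533 + (-798 + 14*(-7*(-3))))*((4443 - 11115) - 29911) = (-41533 + (-798 + 14*21))*(-6672 - 29911) = (-41533 + (-798 + 294))*(-36583) = (-41533 - 504)*(-36583) = -42037*(-36583) = 1537839571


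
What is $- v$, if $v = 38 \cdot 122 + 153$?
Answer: $-4789$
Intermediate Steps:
$v = 4789$ ($v = 4636 + 153 = 4789$)
$- v = \left(-1\right) 4789 = -4789$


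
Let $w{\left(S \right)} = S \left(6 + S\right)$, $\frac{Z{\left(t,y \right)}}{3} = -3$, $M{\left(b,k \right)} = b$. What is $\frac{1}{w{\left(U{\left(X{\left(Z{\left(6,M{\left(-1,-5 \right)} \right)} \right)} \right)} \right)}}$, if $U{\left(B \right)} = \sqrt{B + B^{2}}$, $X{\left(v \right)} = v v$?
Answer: $\frac{1}{6606} - \frac{\sqrt{82}}{812538} \approx 0.00014023$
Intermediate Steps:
$Z{\left(t,y \right)} = -9$ ($Z{\left(t,y \right)} = 3 \left(-3\right) = -9$)
$X{\left(v \right)} = v^{2}$
$\frac{1}{w{\left(U{\left(X{\left(Z{\left(6,M{\left(-1,-5 \right)} \right)} \right)} \right)} \right)}} = \frac{1}{\sqrt{\left(-9\right)^{2} \left(1 + \left(-9\right)^{2}\right)} \left(6 + \sqrt{\left(-9\right)^{2} \left(1 + \left(-9\right)^{2}\right)}\right)} = \frac{1}{\sqrt{81 \left(1 + 81\right)} \left(6 + \sqrt{81 \left(1 + 81\right)}\right)} = \frac{1}{\sqrt{81 \cdot 82} \left(6 + \sqrt{81 \cdot 82}\right)} = \frac{1}{\sqrt{6642} \left(6 + \sqrt{6642}\right)} = \frac{1}{9 \sqrt{82} \left(6 + 9 \sqrt{82}\right)} = \frac{\sqrt{82}}{738 \left(6 + 9 \sqrt{82}\right)}$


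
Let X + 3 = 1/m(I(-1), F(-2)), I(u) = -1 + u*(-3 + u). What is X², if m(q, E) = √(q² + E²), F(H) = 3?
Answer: 163/18 - √2 ≈ 7.6413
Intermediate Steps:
m(q, E) = √(E² + q²)
X = -3 + √2/6 (X = -3 + 1/(√(3² + (-1 + (-1)² - 3*(-1))²)) = -3 + 1/(√(9 + (-1 + 1 + 3)²)) = -3 + 1/(√(9 + 3²)) = -3 + 1/(√(9 + 9)) = -3 + 1/(√18) = -3 + 1/(3*√2) = -3 + √2/6 ≈ -2.7643)
X² = (-3 + √2/6)²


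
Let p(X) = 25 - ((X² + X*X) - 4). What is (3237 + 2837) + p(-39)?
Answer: 3061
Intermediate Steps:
p(X) = 29 - 2*X² (p(X) = 25 - ((X² + X²) - 4) = 25 - (2*X² - 4) = 25 - (-4 + 2*X²) = 25 + (4 - 2*X²) = 29 - 2*X²)
(3237 + 2837) + p(-39) = (3237 + 2837) + (29 - 2*(-39)²) = 6074 + (29 - 2*1521) = 6074 + (29 - 3042) = 6074 - 3013 = 3061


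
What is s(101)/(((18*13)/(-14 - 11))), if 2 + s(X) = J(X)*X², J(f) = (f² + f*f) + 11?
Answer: -5205825275/234 ≈ -2.2247e+7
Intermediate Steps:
J(f) = 11 + 2*f² (J(f) = (f² + f²) + 11 = 2*f² + 11 = 11 + 2*f²)
s(X) = -2 + X²*(11 + 2*X²) (s(X) = -2 + (11 + 2*X²)*X² = -2 + X²*(11 + 2*X²))
s(101)/(((18*13)/(-14 - 11))) = (-2 + 101²*(11 + 2*101²))/(((18*13)/(-14 - 11))) = (-2 + 10201*(11 + 2*10201))/((234/(-25))) = (-2 + 10201*(11 + 20402))/((234*(-1/25))) = (-2 + 10201*20413)/(-234/25) = (-2 + 208233013)*(-25/234) = 208233011*(-25/234) = -5205825275/234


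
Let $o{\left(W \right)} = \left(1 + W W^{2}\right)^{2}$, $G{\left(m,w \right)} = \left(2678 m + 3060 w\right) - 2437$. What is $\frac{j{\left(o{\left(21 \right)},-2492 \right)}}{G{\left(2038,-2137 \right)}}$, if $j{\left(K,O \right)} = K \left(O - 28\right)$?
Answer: $\frac{216177302880}{1083893} \approx 1.9945 \cdot 10^{5}$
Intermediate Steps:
$G{\left(m,w \right)} = -2437 + 2678 m + 3060 w$
$o{\left(W \right)} = \left(1 + W^{3}\right)^{2}$
$j{\left(K,O \right)} = K \left(-28 + O\right)$
$\frac{j{\left(o{\left(21 \right)},-2492 \right)}}{G{\left(2038,-2137 \right)}} = \frac{\left(1 + 21^{3}\right)^{2} \left(-28 - 2492\right)}{-2437 + 2678 \cdot 2038 + 3060 \left(-2137\right)} = \frac{\left(1 + 9261\right)^{2} \left(-2520\right)}{-2437 + 5457764 - 6539220} = \frac{9262^{2} \left(-2520\right)}{-1083893} = 85784644 \left(-2520\right) \left(- \frac{1}{1083893}\right) = \left(-216177302880\right) \left(- \frac{1}{1083893}\right) = \frac{216177302880}{1083893}$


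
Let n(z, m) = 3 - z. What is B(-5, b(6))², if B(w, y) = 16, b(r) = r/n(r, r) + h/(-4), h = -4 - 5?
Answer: 256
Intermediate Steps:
h = -9
b(r) = 9/4 + r/(3 - r) (b(r) = r/(3 - r) - 9/(-4) = r/(3 - r) - 9*(-¼) = r/(3 - r) + 9/4 = 9/4 + r/(3 - r))
B(-5, b(6))² = 16² = 256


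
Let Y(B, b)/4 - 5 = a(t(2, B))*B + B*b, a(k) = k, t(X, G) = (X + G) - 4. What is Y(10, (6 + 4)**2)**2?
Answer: 18835600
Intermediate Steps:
t(X, G) = -4 + G + X (t(X, G) = (G + X) - 4 = -4 + G + X)
Y(B, b) = 20 + 4*B*b + 4*B*(-2 + B) (Y(B, b) = 20 + 4*((-4 + B + 2)*B + B*b) = 20 + 4*((-2 + B)*B + B*b) = 20 + 4*(B*(-2 + B) + B*b) = 20 + 4*(B*b + B*(-2 + B)) = 20 + (4*B*b + 4*B*(-2 + B)) = 20 + 4*B*b + 4*B*(-2 + B))
Y(10, (6 + 4)**2)**2 = (20 + 4*10*(6 + 4)**2 + 4*10*(-2 + 10))**2 = (20 + 4*10*10**2 + 4*10*8)**2 = (20 + 4*10*100 + 320)**2 = (20 + 4000 + 320)**2 = 4340**2 = 18835600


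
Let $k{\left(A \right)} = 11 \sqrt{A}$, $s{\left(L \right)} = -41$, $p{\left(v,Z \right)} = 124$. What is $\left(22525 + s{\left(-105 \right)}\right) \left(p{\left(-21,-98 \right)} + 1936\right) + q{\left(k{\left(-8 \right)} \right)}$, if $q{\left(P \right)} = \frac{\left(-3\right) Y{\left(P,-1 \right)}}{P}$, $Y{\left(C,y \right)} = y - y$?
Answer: $46317040$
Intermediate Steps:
$Y{\left(C,y \right)} = 0$
$q{\left(P \right)} = 0$ ($q{\left(P \right)} = \frac{\left(-3\right) 0}{P} = \frac{0}{P} = 0$)
$\left(22525 + s{\left(-105 \right)}\right) \left(p{\left(-21,-98 \right)} + 1936\right) + q{\left(k{\left(-8 \right)} \right)} = \left(22525 - 41\right) \left(124 + 1936\right) + 0 = 22484 \cdot 2060 + 0 = 46317040 + 0 = 46317040$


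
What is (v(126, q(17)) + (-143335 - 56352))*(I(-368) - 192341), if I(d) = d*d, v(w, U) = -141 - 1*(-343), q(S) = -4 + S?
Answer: 11354087745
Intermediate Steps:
v(w, U) = 202 (v(w, U) = -141 + 343 = 202)
I(d) = d²
(v(126, q(17)) + (-143335 - 56352))*(I(-368) - 192341) = (202 + (-143335 - 56352))*((-368)² - 192341) = (202 - 199687)*(135424 - 192341) = -199485*(-56917) = 11354087745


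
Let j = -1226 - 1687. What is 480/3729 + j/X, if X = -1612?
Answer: 3878779/2003716 ≈ 1.9358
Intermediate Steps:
j = -2913
480/3729 + j/X = 480/3729 - 2913/(-1612) = 480*(1/3729) - 2913*(-1/1612) = 160/1243 + 2913/1612 = 3878779/2003716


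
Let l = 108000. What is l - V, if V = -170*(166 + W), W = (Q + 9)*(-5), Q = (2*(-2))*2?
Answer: 135370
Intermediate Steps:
Q = -8 (Q = -4*2 = -8)
W = -5 (W = (-8 + 9)*(-5) = 1*(-5) = -5)
V = -27370 (V = -170*(166 - 5) = -170*161 = -27370)
l - V = 108000 - 1*(-27370) = 108000 + 27370 = 135370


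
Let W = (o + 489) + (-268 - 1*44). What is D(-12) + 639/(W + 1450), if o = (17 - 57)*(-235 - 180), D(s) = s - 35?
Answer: -856030/18227 ≈ -46.965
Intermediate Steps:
D(s) = -35 + s
o = 16600 (o = -40*(-415) = 16600)
W = 16777 (W = (16600 + 489) + (-268 - 1*44) = 17089 + (-268 - 44) = 17089 - 312 = 16777)
D(-12) + 639/(W + 1450) = (-35 - 12) + 639/(16777 + 1450) = -47 + 639/18227 = -856030/18227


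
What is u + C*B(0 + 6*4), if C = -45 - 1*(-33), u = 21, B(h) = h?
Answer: -267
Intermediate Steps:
C = -12 (C = -45 + 33 = -12)
u + C*B(0 + 6*4) = 21 - 12*(0 + 6*4) = 21 - 12*(0 + 24) = 21 - 12*24 = 21 - 288 = -267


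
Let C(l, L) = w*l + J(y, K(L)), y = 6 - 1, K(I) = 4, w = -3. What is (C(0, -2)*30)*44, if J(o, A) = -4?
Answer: -5280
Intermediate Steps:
y = 5
C(l, L) = -4 - 3*l (C(l, L) = -3*l - 4 = -4 - 3*l)
(C(0, -2)*30)*44 = ((-4 - 3*0)*30)*44 = ((-4 + 0)*30)*44 = -4*30*44 = -120*44 = -5280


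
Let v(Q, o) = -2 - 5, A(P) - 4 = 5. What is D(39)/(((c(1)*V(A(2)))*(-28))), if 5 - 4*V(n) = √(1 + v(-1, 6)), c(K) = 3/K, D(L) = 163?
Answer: -815/651 - 163*I*√6/651 ≈ -1.2519 - 0.61331*I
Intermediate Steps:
A(P) = 9 (A(P) = 4 + 5 = 9)
v(Q, o) = -7
V(n) = 5/4 - I*√6/4 (V(n) = 5/4 - √(1 - 7)/4 = 5/4 - I*√6/4)
D(39)/(((c(1)*V(A(2)))*(-28))) = 163/((((3/1)*(5/4 - I*√6/4))*(-28))) = 163/((((3*1)*(5/4 - I*√6/4))*(-28))) = 163/(((3*(5/4 - I*√6/4))*(-28))) = 163/(((15/4 - 3*I*√6/4)*(-28))) = 163/(-105 + 21*I*√6)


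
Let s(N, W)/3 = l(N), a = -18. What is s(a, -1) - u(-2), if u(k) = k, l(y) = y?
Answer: -52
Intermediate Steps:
s(N, W) = 3*N
s(a, -1) - u(-2) = 3*(-18) - 1*(-2) = -54 + 2 = -52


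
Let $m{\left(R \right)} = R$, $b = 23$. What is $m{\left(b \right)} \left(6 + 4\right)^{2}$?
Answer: $2300$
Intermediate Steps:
$m{\left(b \right)} \left(6 + 4\right)^{2} = 23 \left(6 + 4\right)^{2} = 23 \cdot 10^{2} = 23 \cdot 100 = 2300$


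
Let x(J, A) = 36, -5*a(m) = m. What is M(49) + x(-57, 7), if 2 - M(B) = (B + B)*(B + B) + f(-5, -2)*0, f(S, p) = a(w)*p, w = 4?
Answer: -9566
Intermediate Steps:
a(m) = -m/5
f(S, p) = -4*p/5 (f(S, p) = (-⅕*4)*p = -4*p/5)
M(B) = 2 - 4*B² (M(B) = 2 - ((B + B)*(B + B) - ⅘*(-2)*0) = 2 - ((2*B)*(2*B) + (8/5)*0) = 2 - (4*B² + 0) = 2 - 4*B²)
M(49) + x(-57, 7) = (2 - 4*49²) + 36 = (2 - 4*2401) + 36 = (2 - 9604) + 36 = -9602 + 36 = -9566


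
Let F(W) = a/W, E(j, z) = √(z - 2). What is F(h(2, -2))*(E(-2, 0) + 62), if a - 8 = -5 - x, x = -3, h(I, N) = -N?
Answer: 186 + 3*I*√2 ≈ 186.0 + 4.2426*I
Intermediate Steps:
a = 6 (a = 8 + (-5 - 1*(-3)) = 8 + (-5 + 3) = 8 - 2 = 6)
E(j, z) = √(-2 + z)
F(W) = 6/W
F(h(2, -2))*(E(-2, 0) + 62) = (6/((-1*(-2))))*(√(-2 + 0) + 62) = (6/2)*(√(-2) + 62) = (6*(½))*(I*√2 + 62) = 3*(62 + I*√2) = 186 + 3*I*√2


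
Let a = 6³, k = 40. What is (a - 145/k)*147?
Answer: 249753/8 ≈ 31219.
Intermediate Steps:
a = 216
(a - 145/k)*147 = (216 - 145/40)*147 = (216 - 145*1/40)*147 = (216 - 29/8)*147 = (1699/8)*147 = 249753/8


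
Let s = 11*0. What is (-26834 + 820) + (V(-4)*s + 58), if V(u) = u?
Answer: -25956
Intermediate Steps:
s = 0
(-26834 + 820) + (V(-4)*s + 58) = (-26834 + 820) + (-4*0 + 58) = -26014 + (0 + 58) = -26014 + 58 = -25956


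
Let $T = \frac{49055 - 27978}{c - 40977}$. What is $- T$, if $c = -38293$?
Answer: $\frac{21077}{79270} \approx 0.26589$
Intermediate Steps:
$T = - \frac{21077}{79270}$ ($T = \frac{49055 - 27978}{-38293 - 40977} = \frac{21077}{-79270} = 21077 \left(- \frac{1}{79270}\right) = - \frac{21077}{79270} \approx -0.26589$)
$- T = \left(-1\right) \left(- \frac{21077}{79270}\right) = \frac{21077}{79270}$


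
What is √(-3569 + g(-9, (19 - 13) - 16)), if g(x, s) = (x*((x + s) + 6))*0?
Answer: I*√3569 ≈ 59.741*I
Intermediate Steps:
g(x, s) = 0 (g(x, s) = (x*((s + x) + 6))*0 = (x*(6 + s + x))*0 = 0)
√(-3569 + g(-9, (19 - 13) - 16)) = √(-3569 + 0) = √(-3569) = I*√3569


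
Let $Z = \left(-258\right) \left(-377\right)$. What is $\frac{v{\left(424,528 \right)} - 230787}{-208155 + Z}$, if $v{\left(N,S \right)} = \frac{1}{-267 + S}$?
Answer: $\frac{60235406}{28942029} \approx 2.0812$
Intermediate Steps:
$Z = 97266$
$\frac{v{\left(424,528 \right)} - 230787}{-208155 + Z} = \frac{\frac{1}{-267 + 528} - 230787}{-208155 + 97266} = \frac{\frac{1}{261} - 230787}{-110889} = \left(\frac{1}{261} - 230787\right) \left(- \frac{1}{110889}\right) = \left(- \frac{60235406}{261}\right) \left(- \frac{1}{110889}\right) = \frac{60235406}{28942029}$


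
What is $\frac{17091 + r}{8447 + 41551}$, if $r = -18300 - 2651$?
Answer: $- \frac{1930}{24999} \approx -0.077203$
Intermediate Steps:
$r = -20951$
$\frac{17091 + r}{8447 + 41551} = \frac{17091 - 20951}{8447 + 41551} = - \frac{3860}{49998} = \left(-3860\right) \frac{1}{49998} = - \frac{1930}{24999}$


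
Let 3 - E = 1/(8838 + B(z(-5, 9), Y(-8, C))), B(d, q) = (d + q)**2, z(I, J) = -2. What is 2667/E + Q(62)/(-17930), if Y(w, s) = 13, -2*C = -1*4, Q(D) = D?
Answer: 214205765989/240943340 ≈ 889.03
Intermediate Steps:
C = 2 (C = -(-1)*4/2 = -1/2*(-4) = 2)
E = 26876/8959 (E = 3 - 1/(8838 + (-2 + 13)**2) = 3 - 1/(8838 + 11**2) = 3 - 1/(8838 + 121) = 3 - 1/8959 = 26876/8959 ≈ 2.9999)
2667/E + Q(62)/(-17930) = 2667/(26876/8959) + 62/(-17930) = 2667*(8959/26876) + 62*(-1/17930) = 23893653/26876 - 31/8965 = 214205765989/240943340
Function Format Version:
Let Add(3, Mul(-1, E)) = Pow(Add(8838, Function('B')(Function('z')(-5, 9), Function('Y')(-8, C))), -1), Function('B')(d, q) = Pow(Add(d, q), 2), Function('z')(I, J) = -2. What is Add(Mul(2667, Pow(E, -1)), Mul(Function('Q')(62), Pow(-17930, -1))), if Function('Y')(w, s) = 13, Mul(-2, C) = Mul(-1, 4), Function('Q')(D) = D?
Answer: Rational(214205765989, 240943340) ≈ 889.03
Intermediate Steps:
C = 2 (C = Mul(Rational(-1, 2), Mul(-1, 4)) = Mul(Rational(-1, 2), -4) = 2)
E = Rational(26876, 8959) (E = Add(3, Mul(-1, Pow(Add(8838, Pow(Add(-2, 13), 2)), -1))) = Add(3, Mul(-1, Pow(Add(8838, Pow(11, 2)), -1))) = Add(3, Mul(-1, Pow(Add(8838, 121), -1))) = Add(3, Mul(-1, Pow(8959, -1))) = Add(3, Mul(-1, Rational(1, 8959))) = Add(3, Rational(-1, 8959)) = Rational(26876, 8959) ≈ 2.9999)
Add(Mul(2667, Pow(E, -1)), Mul(Function('Q')(62), Pow(-17930, -1))) = Add(Mul(2667, Pow(Rational(26876, 8959), -1)), Mul(62, Pow(-17930, -1))) = Add(Mul(2667, Rational(8959, 26876)), Mul(62, Rational(-1, 17930))) = Add(Rational(23893653, 26876), Rational(-31, 8965)) = Rational(214205765989, 240943340)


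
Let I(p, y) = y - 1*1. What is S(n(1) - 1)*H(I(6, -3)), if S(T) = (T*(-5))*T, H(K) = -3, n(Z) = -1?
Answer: 60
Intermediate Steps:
I(p, y) = -1 + y (I(p, y) = y - 1 = -1 + y)
S(T) = -5*T² (S(T) = (-5*T)*T = -5*T²)
S(n(1) - 1)*H(I(6, -3)) = -5*(-1 - 1)²*(-3) = -5*(-2)²*(-3) = -5*4*(-3) = -20*(-3) = 60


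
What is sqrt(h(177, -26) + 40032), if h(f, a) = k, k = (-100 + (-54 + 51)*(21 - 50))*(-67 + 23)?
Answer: 2*sqrt(10151) ≈ 201.50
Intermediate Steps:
k = 572 (k = (-100 - 3*(-29))*(-44) = (-100 + 87)*(-44) = -13*(-44) = 572)
h(f, a) = 572
sqrt(h(177, -26) + 40032) = sqrt(572 + 40032) = sqrt(40604) = 2*sqrt(10151)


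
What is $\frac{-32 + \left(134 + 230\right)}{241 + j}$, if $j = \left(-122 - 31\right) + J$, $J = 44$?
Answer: $\frac{83}{33} \approx 2.5152$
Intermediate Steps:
$j = -109$ ($j = \left(-122 - 31\right) + 44 = -153 + 44 = -109$)
$\frac{-32 + \left(134 + 230\right)}{241 + j} = \frac{-32 + \left(134 + 230\right)}{241 - 109} = \frac{-32 + 364}{132} = 332 \cdot \frac{1}{132} = \frac{83}{33}$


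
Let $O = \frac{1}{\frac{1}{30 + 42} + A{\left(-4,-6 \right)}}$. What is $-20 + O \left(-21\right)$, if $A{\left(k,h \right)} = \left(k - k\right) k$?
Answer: $-1532$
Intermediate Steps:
$A{\left(k,h \right)} = 0$ ($A{\left(k,h \right)} = 0 k = 0$)
$O = 72$ ($O = \frac{1}{\frac{1}{30 + 42} + 0} = \frac{1}{\frac{1}{72} + 0} = \frac{1}{\frac{1}{72}} = 72$)
$-20 + O \left(-21\right) = -20 + 72 \left(-21\right) = -20 - 1512 = -1532$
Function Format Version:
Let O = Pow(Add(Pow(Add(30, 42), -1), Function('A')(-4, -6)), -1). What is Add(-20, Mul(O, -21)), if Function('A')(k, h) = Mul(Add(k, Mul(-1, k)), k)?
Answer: -1532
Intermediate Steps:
Function('A')(k, h) = 0 (Function('A')(k, h) = Mul(0, k) = 0)
O = 72 (O = Pow(Add(Pow(Add(30, 42), -1), 0), -1) = Pow(Add(Pow(72, -1), 0), -1) = Pow(Add(Rational(1, 72), 0), -1) = Pow(Rational(1, 72), -1) = 72)
Add(-20, Mul(O, -21)) = Add(-20, Mul(72, -21)) = Add(-20, -1512) = -1532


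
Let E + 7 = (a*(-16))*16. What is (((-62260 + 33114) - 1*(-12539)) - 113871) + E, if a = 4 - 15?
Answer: -127669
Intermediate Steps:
a = -11
E = 2809 (E = -7 - 11*(-16)*16 = -7 + 176*16 = -7 + 2816 = 2809)
(((-62260 + 33114) - 1*(-12539)) - 113871) + E = (((-62260 + 33114) - 1*(-12539)) - 113871) + 2809 = ((-29146 + 12539) - 113871) + 2809 = (-16607 - 113871) + 2809 = -130478 + 2809 = -127669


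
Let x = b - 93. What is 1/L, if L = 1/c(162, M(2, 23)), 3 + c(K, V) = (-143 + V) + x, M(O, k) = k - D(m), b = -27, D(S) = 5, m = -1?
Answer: -248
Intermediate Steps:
M(O, k) = -5 + k (M(O, k) = k - 1*5 = k - 5 = -5 + k)
x = -120 (x = -27 - 93 = -120)
c(K, V) = -266 + V (c(K, V) = -3 + ((-143 + V) - 120) = -3 + (-263 + V) = -266 + V)
L = -1/248 (L = 1/(-266 + (-5 + 23)) = 1/(-266 + 18) = 1/(-248) = -1/248 ≈ -0.0040323)
1/L = 1/(-1/248) = -248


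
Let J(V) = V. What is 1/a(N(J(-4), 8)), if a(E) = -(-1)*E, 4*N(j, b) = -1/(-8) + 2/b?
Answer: 32/3 ≈ 10.667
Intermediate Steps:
N(j, b) = 1/32 + 1/(2*b) (N(j, b) = (-1/(-8) + 2/b)/4 = (-1*(-⅛) + 2/b)/4 = (⅛ + 2/b)/4 = 1/32 + 1/(2*b))
a(E) = E
1/a(N(J(-4), 8)) = 1/((1/32)*(16 + 8)/8) = 1/((1/32)*(⅛)*24) = 1/(3/32) = 32/3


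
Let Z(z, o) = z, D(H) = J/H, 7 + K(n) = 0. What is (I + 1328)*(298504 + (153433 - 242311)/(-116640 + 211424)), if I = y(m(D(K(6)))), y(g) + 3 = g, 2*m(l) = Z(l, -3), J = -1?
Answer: 262434636400079/663488 ≈ 3.9554e+8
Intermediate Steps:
K(n) = -7 (K(n) = -7 + 0 = -7)
D(H) = -1/H
m(l) = l/2
y(g) = -3 + g
I = -41/14 (I = -3 + (-1/(-7))/2 = -3 + (-1*(-1/7))/2 = -3 + (1/2)*(1/7) = -3 + 1/14 = -41/14 ≈ -2.9286)
(I + 1328)*(298504 + (153433 - 242311)/(-116640 + 211424)) = (-41/14 + 1328)*(298504 + (153433 - 242311)/(-116640 + 211424)) = 18551*(298504 - 88878/94784)/14 = 18551*(298504 - 88878*1/94784)/14 = 18551*(298504 - 44439/47392)/14 = (18551/14)*(14146657129/47392) = 262434636400079/663488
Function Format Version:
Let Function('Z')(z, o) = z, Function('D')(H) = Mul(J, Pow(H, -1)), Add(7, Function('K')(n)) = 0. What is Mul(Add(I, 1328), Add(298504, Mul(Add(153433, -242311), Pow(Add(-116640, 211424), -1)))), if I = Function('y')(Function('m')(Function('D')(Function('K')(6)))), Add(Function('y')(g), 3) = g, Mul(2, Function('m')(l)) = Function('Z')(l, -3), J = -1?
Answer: Rational(262434636400079, 663488) ≈ 3.9554e+8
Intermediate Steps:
Function('K')(n) = -7 (Function('K')(n) = Add(-7, 0) = -7)
Function('D')(H) = Mul(-1, Pow(H, -1))
Function('m')(l) = Mul(Rational(1, 2), l)
Function('y')(g) = Add(-3, g)
I = Rational(-41, 14) (I = Add(-3, Mul(Rational(1, 2), Mul(-1, Pow(-7, -1)))) = Add(-3, Mul(Rational(1, 2), Mul(-1, Rational(-1, 7)))) = Add(-3, Mul(Rational(1, 2), Rational(1, 7))) = Add(-3, Rational(1, 14)) = Rational(-41, 14) ≈ -2.9286)
Mul(Add(I, 1328), Add(298504, Mul(Add(153433, -242311), Pow(Add(-116640, 211424), -1)))) = Mul(Add(Rational(-41, 14), 1328), Add(298504, Mul(Add(153433, -242311), Pow(Add(-116640, 211424), -1)))) = Mul(Rational(18551, 14), Add(298504, Mul(-88878, Pow(94784, -1)))) = Mul(Rational(18551, 14), Add(298504, Mul(-88878, Rational(1, 94784)))) = Mul(Rational(18551, 14), Add(298504, Rational(-44439, 47392))) = Mul(Rational(18551, 14), Rational(14146657129, 47392)) = Rational(262434636400079, 663488)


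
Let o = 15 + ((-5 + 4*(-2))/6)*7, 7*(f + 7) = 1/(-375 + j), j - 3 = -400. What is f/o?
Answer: 113487/2702 ≈ 42.001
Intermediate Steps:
j = -397 (j = 3 - 400 = -397)
f = -37829/5404 (f = -7 + 1/(7*(-375 - 397)) = -7 + (1/7)/(-772) = -7 + (1/7)*(-1/772) = -7 - 1/5404 = -37829/5404 ≈ -7.0002)
o = -1/6 (o = 15 + ((-5 - 8)*(1/6))*7 = 15 - 13*1/6*7 = 15 - 13/6*7 = 15 - 91/6 = -1/6 ≈ -0.16667)
f/o = -37829/(5404*(-1/6)) = -37829/5404*(-6) = 113487/2702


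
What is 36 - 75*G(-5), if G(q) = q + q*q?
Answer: -1464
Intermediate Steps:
G(q) = q + q²
36 - 75*G(-5) = 36 - (-375)*(1 - 5) = 36 - (-375)*(-4) = 36 - 75*20 = 36 - 1500 = -1464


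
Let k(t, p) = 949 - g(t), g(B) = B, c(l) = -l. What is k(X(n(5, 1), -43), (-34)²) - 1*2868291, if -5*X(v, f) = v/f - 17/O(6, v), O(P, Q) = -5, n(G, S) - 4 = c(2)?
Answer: -3082391929/1075 ≈ -2.8673e+6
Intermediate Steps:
n(G, S) = 2 (n(G, S) = 4 - 1*2 = 4 - 2 = 2)
X(v, f) = -17/25 - v/(5*f) (X(v, f) = -(v/f - 17/(-5))/5 = -(v/f - 17*(-⅕))/5 = -(v/f + 17/5)/5 = -(17/5 + v/f)/5 = -17/25 - v/(5*f))
k(t, p) = 949 - t
k(X(n(5, 1), -43), (-34)²) - 1*2868291 = (949 - (-17/25 - ⅕*2/(-43))) - 1*2868291 = (949 - (-17/25 - ⅕*2*(-1/43))) - 2868291 = (949 - (-17/25 + 2/215)) - 2868291 = (949 - 1*(-721/1075)) - 2868291 = (949 + 721/1075) - 2868291 = 1020896/1075 - 2868291 = -3082391929/1075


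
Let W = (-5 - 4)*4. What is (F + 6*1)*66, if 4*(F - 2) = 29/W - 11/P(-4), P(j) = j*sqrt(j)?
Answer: 12353/24 - 363*I/16 ≈ 514.71 - 22.688*I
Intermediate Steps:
P(j) = j**(3/2)
W = -36 (W = -9*4 = -36)
F = 259/144 - 11*I/32 (F = 2 + (29/(-36) - 11*I/8)/4 = 2 + (29*(-1/36) - 11*I/8)/4 = 2 + (-29/36 - 11*I/8)/4 = 2 + (-29/144 - 11*I/32) = 259/144 - 11*I/32 ≈ 1.7986 - 0.34375*I)
(F + 6*1)*66 = ((259/144 - 11*I/32) + 6*1)*66 = ((259/144 - 11*I/32) + 6)*66 = (1123/144 - 11*I/32)*66 = 12353/24 - 363*I/16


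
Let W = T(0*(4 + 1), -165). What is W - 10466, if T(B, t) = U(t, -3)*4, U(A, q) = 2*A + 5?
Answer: -11766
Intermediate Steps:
U(A, q) = 5 + 2*A
T(B, t) = 20 + 8*t (T(B, t) = (5 + 2*t)*4 = 20 + 8*t)
W = -1300 (W = 20 + 8*(-165) = 20 - 1320 = -1300)
W - 10466 = -1300 - 10466 = -11766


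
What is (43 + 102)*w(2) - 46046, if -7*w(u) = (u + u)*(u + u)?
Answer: -324642/7 ≈ -46377.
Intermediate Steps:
w(u) = -4*u**2/7 (w(u) = -(u + u)*(u + u)/7 = -2*u*2*u/7 = -4*u**2/7)
(43 + 102)*w(2) - 46046 = (43 + 102)*(-4/7*2**2) - 46046 = 145*(-4/7*4) - 46046 = 145*(-16/7) - 46046 = -2320/7 - 46046 = -324642/7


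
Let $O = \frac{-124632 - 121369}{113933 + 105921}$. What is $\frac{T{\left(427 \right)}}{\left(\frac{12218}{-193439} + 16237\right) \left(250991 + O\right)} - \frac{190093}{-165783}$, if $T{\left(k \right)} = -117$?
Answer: $\frac{50146366243864164458687}{43733410715585104565775} \approx 1.1466$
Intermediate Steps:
$O = - \frac{246001}{219854} \approx -1.1189$
$\frac{T{\left(427 \right)}}{\left(\frac{12218}{-193439} + 16237\right) \left(250991 + O\right)} - \frac{190093}{-165783} = - \frac{117}{\left(\frac{12218}{-193439} + 16237\right) \left(250991 - \frac{246001}{219854}\right)} - \frac{190093}{-165783} = - \frac{117}{\left(12218 \left(- \frac{1}{193439}\right) + 16237\right) \frac{55181129313}{219854}} - - \frac{190093}{165783} = - \frac{117}{\left(- \frac{12218}{193439} + 16237\right) \frac{55181129313}{219854}} + \frac{190093}{165783} = - \frac{117}{\frac{3140856825}{193439} \cdot \frac{55181129313}{219854}} + \frac{190093}{165783} = - \frac{117}{\frac{173316026613943611225}{42528337906}} + \frac{190093}{165783} = \left(-117\right) \frac{42528337906}{173316026613943611225} + \frac{190093}{165783} = - \frac{552868392778}{19257336290438179025} + \frac{190093}{165783} = \frac{50146366243864164458687}{43733410715585104565775}$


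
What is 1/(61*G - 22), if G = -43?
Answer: -1/2645 ≈ -0.00037807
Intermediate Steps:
1/(61*G - 22) = 1/(61*(-43) - 22) = 1/(-2623 - 22) = 1/(-2645) = -1/2645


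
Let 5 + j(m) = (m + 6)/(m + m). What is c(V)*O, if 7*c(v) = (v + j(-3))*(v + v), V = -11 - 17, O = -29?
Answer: -7772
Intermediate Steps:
V = -28
j(m) = -5 + (6 + m)/(2*m) (j(m) = -5 + (m + 6)/(m + m) = -5 + (6 + m)/((2*m)) = -5 + (6 + m)*(1/(2*m)) = -5 + (6 + m)/(2*m))
c(v) = 2*v*(-11/2 + v)/7 (c(v) = ((v + (-9/2 + 3/(-3)))*(v + v))/7 = ((v + (-9/2 + 3*(-⅓)))*(2*v))/7 = ((v + (-9/2 - 1))*(2*v))/7 = ((v - 11/2)*(2*v))/7 = ((-11/2 + v)*(2*v))/7 = (2*v*(-11/2 + v))/7 = 2*v*(-11/2 + v)/7)
c(V)*O = ((⅐)*(-28)*(-11 + 2*(-28)))*(-29) = ((⅐)*(-28)*(-11 - 56))*(-29) = ((⅐)*(-28)*(-67))*(-29) = 268*(-29) = -7772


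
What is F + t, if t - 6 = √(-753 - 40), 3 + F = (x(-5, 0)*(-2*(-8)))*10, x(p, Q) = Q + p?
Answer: -797 + I*√793 ≈ -797.0 + 28.16*I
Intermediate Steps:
F = -803 (F = -3 + ((0 - 5)*(-2*(-8)))*10 = -3 - 5*16*10 = -3 - 80*10 = -3 - 800 = -803)
t = 6 + I*√793 (t = 6 + √(-753 - 40) = 6 + √(-793) = 6 + I*√793 ≈ 6.0 + 28.16*I)
F + t = -803 + (6 + I*√793) = -797 + I*√793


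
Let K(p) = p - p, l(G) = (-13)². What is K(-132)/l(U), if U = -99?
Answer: 0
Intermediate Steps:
l(G) = 169
K(p) = 0
K(-132)/l(U) = 0/169 = 0*(1/169) = 0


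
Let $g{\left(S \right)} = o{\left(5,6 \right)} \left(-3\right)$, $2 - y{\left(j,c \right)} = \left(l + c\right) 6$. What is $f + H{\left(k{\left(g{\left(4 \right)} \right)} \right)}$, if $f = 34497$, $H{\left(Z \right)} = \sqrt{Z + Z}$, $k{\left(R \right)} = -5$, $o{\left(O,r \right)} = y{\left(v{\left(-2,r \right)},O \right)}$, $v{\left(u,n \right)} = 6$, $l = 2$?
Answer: $34497 + i \sqrt{10} \approx 34497.0 + 3.1623 i$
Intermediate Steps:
$y{\left(j,c \right)} = -10 - 6 c$ ($y{\left(j,c \right)} = 2 - \left(2 + c\right) 6 = 2 - \left(12 + 6 c\right) = -10 - 6 c$)
$o{\left(O,r \right)} = -10 - 6 O$
$g{\left(S \right)} = 120$ ($g{\left(S \right)} = \left(-10 - 30\right) \left(-3\right) = \left(-40\right) \left(-3\right) = 120$)
$H{\left(Z \right)} = \sqrt{2} \sqrt{Z}$ ($H{\left(Z \right)} = \sqrt{2 Z} = \sqrt{2} \sqrt{Z}$)
$f + H{\left(k{\left(g{\left(4 \right)} \right)} \right)} = 34497 + \sqrt{2} \sqrt{-5} = 34497 + \sqrt{2} i \sqrt{5} = 34497 + i \sqrt{10}$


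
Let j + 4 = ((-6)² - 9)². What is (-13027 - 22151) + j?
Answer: -34453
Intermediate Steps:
j = 725 (j = -4 + ((-6)² - 9)² = -4 + (36 - 9)² = -4 + 27² = -4 + 729 = 725)
(-13027 - 22151) + j = (-13027 - 22151) + 725 = -35178 + 725 = -34453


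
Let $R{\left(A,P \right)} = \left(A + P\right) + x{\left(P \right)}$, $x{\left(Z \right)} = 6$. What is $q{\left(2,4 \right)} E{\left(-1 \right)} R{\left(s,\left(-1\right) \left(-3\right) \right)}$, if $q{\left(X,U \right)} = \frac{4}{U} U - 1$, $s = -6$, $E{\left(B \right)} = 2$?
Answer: $18$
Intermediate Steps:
$R{\left(A,P \right)} = 6 + A + P$ ($R{\left(A,P \right)} = \left(A + P\right) + 6 = 6 + A + P$)
$q{\left(X,U \right)} = 3$ ($q{\left(X,U \right)} = 4 - 1 = 3$)
$q{\left(2,4 \right)} E{\left(-1 \right)} R{\left(s,\left(-1\right) \left(-3\right) \right)} = 3 \cdot 2 \left(6 - 6 - -3\right) = 6 \left(6 - 6 + 3\right) = 6 \cdot 3 = 18$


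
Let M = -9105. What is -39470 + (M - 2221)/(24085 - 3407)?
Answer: -58297999/1477 ≈ -39471.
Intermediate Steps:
-39470 + (M - 2221)/(24085 - 3407) = -39470 + (-9105 - 2221)/(24085 - 3407) = -39470 - 11326/20678 = -39470 - 11326*1/20678 = -39470 - 809/1477 = -58297999/1477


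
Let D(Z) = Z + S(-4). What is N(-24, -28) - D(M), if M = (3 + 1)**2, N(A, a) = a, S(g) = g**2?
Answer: -60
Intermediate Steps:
M = 16 (M = 4**2 = 16)
D(Z) = 16 + Z (D(Z) = Z + (-4)**2 = Z + 16 = 16 + Z)
N(-24, -28) - D(M) = -28 - (16 + 16) = -28 - 1*32 = -28 - 32 = -60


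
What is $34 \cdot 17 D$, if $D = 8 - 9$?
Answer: $-578$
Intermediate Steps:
$D = -1$
$34 \cdot 17 D = 34 \cdot 17 \left(-1\right) = 578 \left(-1\right) = -578$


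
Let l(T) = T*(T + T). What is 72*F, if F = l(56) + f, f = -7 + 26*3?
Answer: 456696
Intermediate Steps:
l(T) = 2*T² (l(T) = T*(2*T) = 2*T²)
f = 71 (f = -7 + 78 = 71)
F = 6343 (F = 2*56² + 71 = 2*3136 + 71 = 6272 + 71 = 6343)
72*F = 72*6343 = 456696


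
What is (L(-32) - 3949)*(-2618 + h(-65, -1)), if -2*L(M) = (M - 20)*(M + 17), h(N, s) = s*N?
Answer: 11077467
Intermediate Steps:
h(N, s) = N*s
L(M) = -(-20 + M)*(17 + M)/2 (L(M) = -(M - 20)*(M + 17)/2 = -(-20 + M)*(17 + M)/2)
(L(-32) - 3949)*(-2618 + h(-65, -1)) = ((170 - ½*(-32)² + (3/2)*(-32)) - 3949)*(-2618 - 65*(-1)) = ((170 - ½*1024 - 48) - 3949)*(-2618 + 65) = ((170 - 512 - 48) - 3949)*(-2553) = (-390 - 3949)*(-2553) = -4339*(-2553) = 11077467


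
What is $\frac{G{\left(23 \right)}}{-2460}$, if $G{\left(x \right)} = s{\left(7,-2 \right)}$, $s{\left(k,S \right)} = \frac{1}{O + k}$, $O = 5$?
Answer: $- \frac{1}{29520} \approx -3.3875 \cdot 10^{-5}$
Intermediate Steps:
$s{\left(k,S \right)} = \frac{1}{5 + k}$
$G{\left(x \right)} = \frac{1}{12}$ ($G{\left(x \right)} = \frac{1}{5 + 7} = \frac{1}{12}$)
$\frac{G{\left(23 \right)}}{-2460} = \frac{1}{12 \left(-2460\right)} = \frac{1}{12} \left(- \frac{1}{2460}\right) = - \frac{1}{29520}$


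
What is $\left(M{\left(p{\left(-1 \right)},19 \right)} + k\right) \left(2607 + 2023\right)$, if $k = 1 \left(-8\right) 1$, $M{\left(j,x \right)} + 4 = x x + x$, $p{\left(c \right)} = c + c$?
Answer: $1703840$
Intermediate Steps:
$p{\left(c \right)} = 2 c$
$M{\left(j,x \right)} = -4 + x + x^{2}$ ($M{\left(j,x \right)} = -4 + \left(x x + x\right) = -4 + \left(x^{2} + x\right) = -4 + \left(x + x^{2}\right) = -4 + x + x^{2}$)
$k = -8$ ($k = \left(-8\right) 1 = -8$)
$\left(M{\left(p{\left(-1 \right)},19 \right)} + k\right) \left(2607 + 2023\right) = \left(\left(-4 + 19 + 19^{2}\right) - 8\right) \left(2607 + 2023\right) = \left(\left(-4 + 19 + 361\right) - 8\right) 4630 = \left(376 - 8\right) 4630 = 368 \cdot 4630 = 1703840$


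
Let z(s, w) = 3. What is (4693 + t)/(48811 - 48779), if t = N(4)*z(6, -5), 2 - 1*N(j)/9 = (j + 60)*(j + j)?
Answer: -9077/32 ≈ -283.66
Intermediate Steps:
N(j) = 18 - 18*j*(60 + j) (N(j) = 18 - 9*(j + 60)*(j + j) = 18 - 9*(60 + j)*2*j = 18 - 18*j*(60 + j))
t = -13770 (t = (18 - 1080*4 - 18*4²)*3 = (18 - 4320 - 18*16)*3 = (18 - 4320 - 288)*3 = -4590*3 = -13770)
(4693 + t)/(48811 - 48779) = (4693 - 13770)/(48811 - 48779) = -9077/32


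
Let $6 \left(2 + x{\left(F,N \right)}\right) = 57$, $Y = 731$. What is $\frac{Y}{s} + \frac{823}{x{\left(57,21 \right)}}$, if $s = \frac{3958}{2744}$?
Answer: $\frac{18301414}{29685} \approx 616.52$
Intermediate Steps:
$x{\left(F,N \right)} = \frac{15}{2}$ ($x{\left(F,N \right)} = -2 + \frac{1}{6} \cdot 57 = -2 + \frac{19}{2} = \frac{15}{2}$)
$s = \frac{1979}{1372}$ ($s = 3958 \cdot \frac{1}{2744} = \frac{1979}{1372} \approx 1.4424$)
$\frac{Y}{s} + \frac{823}{x{\left(57,21 \right)}} = \frac{731}{\frac{1979}{1372}} + \frac{823}{\frac{15}{2}} = 731 \cdot \frac{1372}{1979} + 823 \cdot \frac{2}{15} = \frac{1002932}{1979} + \frac{1646}{15} = \frac{18301414}{29685}$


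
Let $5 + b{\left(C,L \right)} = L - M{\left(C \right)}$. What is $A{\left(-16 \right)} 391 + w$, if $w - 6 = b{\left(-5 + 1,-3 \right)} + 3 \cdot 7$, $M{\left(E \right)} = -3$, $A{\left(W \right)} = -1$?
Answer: $-369$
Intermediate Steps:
$b{\left(C,L \right)} = -2 + L$ ($b{\left(C,L \right)} = -5 + \left(L - -3\right) = -5 + \left(L + 3\right) = -5 + \left(3 + L\right) = -2 + L$)
$w = 22$ ($w = 6 + \left(\left(-2 - 3\right) + 3 \cdot 7\right) = 6 + \left(-5 + 21\right) = 6 + 16 = 22$)
$A{\left(-16 \right)} 391 + w = \left(-1\right) 391 + 22 = -391 + 22 = -369$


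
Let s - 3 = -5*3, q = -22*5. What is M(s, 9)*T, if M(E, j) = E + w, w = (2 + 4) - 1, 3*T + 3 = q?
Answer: 791/3 ≈ 263.67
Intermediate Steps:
q = -110
T = -113/3 (T = -1 + (1/3)*(-110) = -1 - 110/3 = -113/3 ≈ -37.667)
w = 5 (w = 6 - 1 = 5)
s = -12 (s = 3 - 5*3 = 3 - 15 = -12)
M(E, j) = 5 + E (M(E, j) = E + 5 = 5 + E)
M(s, 9)*T = (5 - 12)*(-113/3) = -7*(-113/3) = 791/3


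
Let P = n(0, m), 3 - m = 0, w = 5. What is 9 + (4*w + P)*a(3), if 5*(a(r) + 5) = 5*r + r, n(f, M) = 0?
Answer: -19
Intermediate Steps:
m = 3 (m = 3 - 1*0 = 3 + 0 = 3)
P = 0
a(r) = -5 + 6*r/5 (a(r) = -5 + (5*r + r)/5 = -5 + (6*r)/5 = -5 + 6*r/5)
9 + (4*w + P)*a(3) = 9 + (4*5 + 0)*(-5 + (6/5)*3) = 9 + (20 + 0)*(-5 + 18/5) = 9 + 20*(-7/5) = 9 - 28 = -19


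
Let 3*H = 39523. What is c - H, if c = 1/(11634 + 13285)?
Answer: -984873634/74757 ≈ -13174.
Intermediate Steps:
H = 39523/3 (H = (⅓)*39523 = 39523/3 ≈ 13174.)
c = 1/24919 ≈ 4.0130e-5
c - H = 1/24919 - 1*39523/3 = 1/24919 - 39523/3 = -984873634/74757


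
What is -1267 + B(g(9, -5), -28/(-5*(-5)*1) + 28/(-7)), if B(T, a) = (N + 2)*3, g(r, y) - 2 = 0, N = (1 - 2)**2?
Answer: -1258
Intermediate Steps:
N = 1 (N = (-1)**2 = 1)
g(r, y) = 2 (g(r, y) = 2 + 0 = 2)
B(T, a) = 9 (B(T, a) = (1 + 2)*3 = 3*3 = 9)
-1267 + B(g(9, -5), -28/(-5*(-5)*1) + 28/(-7)) = -1267 + 9 = -1258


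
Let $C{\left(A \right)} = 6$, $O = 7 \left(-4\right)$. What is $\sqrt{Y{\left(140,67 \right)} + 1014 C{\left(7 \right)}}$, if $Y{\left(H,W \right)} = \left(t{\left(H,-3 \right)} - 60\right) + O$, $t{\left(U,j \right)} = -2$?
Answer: $9 \sqrt{74} \approx 77.421$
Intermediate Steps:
$O = -28$
$Y{\left(H,W \right)} = -90$ ($Y{\left(H,W \right)} = \left(-2 - 60\right) - 28 = -62 - 28 = -90$)
$\sqrt{Y{\left(140,67 \right)} + 1014 C{\left(7 \right)}} = \sqrt{-90 + 1014 \cdot 6} = \sqrt{-90 + 6084} = \sqrt{5994} = 9 \sqrt{74}$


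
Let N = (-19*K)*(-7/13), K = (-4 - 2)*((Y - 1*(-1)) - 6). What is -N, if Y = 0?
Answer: -3990/13 ≈ -306.92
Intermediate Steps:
K = 30 (K = (-4 - 2)*((0 - 1*(-1)) - 6) = -6*((0 + 1) - 6) = -6*(1 - 6) = -6*(-5) = 30)
N = 3990/13 (N = (-19*30)*(-7/13) = -(-3990)/13 = -570*(-7/13) = 3990/13 ≈ 306.92)
-N = -1*3990/13 = -3990/13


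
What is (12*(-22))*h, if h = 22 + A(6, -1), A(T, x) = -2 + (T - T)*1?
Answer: -5280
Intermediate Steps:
A(T, x) = -2 (A(T, x) = -2 + 0*1 = -2 + 0 = -2)
h = 20 (h = 22 - 2 = 20)
(12*(-22))*h = (12*(-22))*20 = -264*20 = -5280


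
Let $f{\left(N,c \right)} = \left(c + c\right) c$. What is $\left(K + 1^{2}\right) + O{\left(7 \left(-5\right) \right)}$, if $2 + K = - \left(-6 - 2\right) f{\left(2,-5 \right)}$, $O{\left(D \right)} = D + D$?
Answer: $329$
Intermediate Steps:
$f{\left(N,c \right)} = 2 c^{2}$ ($f{\left(N,c \right)} = 2 c c = 2 c^{2}$)
$O{\left(D \right)} = 2 D$
$K = 398$ ($K = -2 - \left(-6 - 2\right) 2 \left(-5\right)^{2} = -2 - - 8 \cdot 2 \cdot 25 = -2 - \left(-8\right) 50 = -2 - -400 = -2 + 400 = 398$)
$\left(K + 1^{2}\right) + O{\left(7 \left(-5\right) \right)} = \left(398 + 1^{2}\right) + 2 \cdot 7 \left(-5\right) = \left(398 + 1\right) + 2 \left(-35\right) = 399 - 70 = 329$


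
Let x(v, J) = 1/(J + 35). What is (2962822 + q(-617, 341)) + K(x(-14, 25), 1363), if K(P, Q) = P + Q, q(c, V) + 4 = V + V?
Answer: 177891781/60 ≈ 2.9649e+6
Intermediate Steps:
q(c, V) = -4 + 2*V (q(c, V) = -4 + (V + V) = -4 + 2*V)
x(v, J) = 1/(35 + J)
(2962822 + q(-617, 341)) + K(x(-14, 25), 1363) = (2962822 + (-4 + 2*341)) + (1/(35 + 25) + 1363) = (2962822 + (-4 + 682)) + (1/60 + 1363) = (2962822 + 678) + (1/60 + 1363) = 2963500 + 81781/60 = 177891781/60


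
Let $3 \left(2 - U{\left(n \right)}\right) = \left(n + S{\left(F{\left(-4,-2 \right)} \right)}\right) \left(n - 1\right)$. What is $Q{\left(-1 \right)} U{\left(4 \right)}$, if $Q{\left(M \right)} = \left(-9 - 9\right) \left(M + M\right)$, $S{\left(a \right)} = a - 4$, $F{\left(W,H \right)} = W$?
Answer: $216$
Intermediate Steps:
$S{\left(a \right)} = -4 + a$
$Q{\left(M \right)} = - 36 M$ ($Q{\left(M \right)} = - 18 \cdot 2 M = - 36 M$)
$U{\left(n \right)} = 2 - \frac{\left(-1 + n\right) \left(-8 + n\right)}{3}$ ($U{\left(n \right)} = 2 - \frac{\left(n - 8\right) \left(n - 1\right)}{3} = 2 - \frac{\left(n - 8\right) \left(-1 + n\right)}{3} = 2 - \frac{\left(-8 + n\right) \left(-1 + n\right)}{3} = 2 - \frac{\left(-1 + n\right) \left(-8 + n\right)}{3}$)
$Q{\left(-1 \right)} U{\left(4 \right)} = \left(-36\right) \left(-1\right) \left(- \frac{2}{3} + 3 \cdot 4 - \frac{4^{2}}{3}\right) = 36 \left(- \frac{2}{3} + 12 - \frac{16}{3}\right) = 36 \cdot 6 = 216$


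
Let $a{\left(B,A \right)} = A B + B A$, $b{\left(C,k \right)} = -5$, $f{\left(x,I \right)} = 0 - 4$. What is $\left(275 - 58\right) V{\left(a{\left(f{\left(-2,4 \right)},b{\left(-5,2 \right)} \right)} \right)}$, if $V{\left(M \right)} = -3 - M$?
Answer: $-9331$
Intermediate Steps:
$f{\left(x,I \right)} = -4$ ($f{\left(x,I \right)} = 0 - 4 = -4$)
$a{\left(B,A \right)} = 2 A B$ ($a{\left(B,A \right)} = A B + A B = 2 A B$)
$\left(275 - 58\right) V{\left(a{\left(f{\left(-2,4 \right)},b{\left(-5,2 \right)} \right)} \right)} = \left(275 - 58\right) \left(-3 - 2 \left(-5\right) \left(-4\right)\right) = 217 \left(-3 - 40\right) = 217 \left(-43\right) = -9331$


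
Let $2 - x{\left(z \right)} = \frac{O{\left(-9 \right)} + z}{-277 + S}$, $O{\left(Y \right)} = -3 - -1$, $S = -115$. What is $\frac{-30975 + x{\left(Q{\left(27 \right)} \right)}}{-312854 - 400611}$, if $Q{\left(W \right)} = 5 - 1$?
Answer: $\frac{6070707}{139839140} \approx 0.043412$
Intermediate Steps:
$O{\left(Y \right)} = -2$ ($O{\left(Y \right)} = -3 + 1 = -2$)
$Q{\left(W \right)} = 4$ ($Q{\left(W \right)} = 5 - 1 = 4$)
$x{\left(z \right)} = \frac{391}{196} + \frac{z}{392}$ ($x{\left(z \right)} = 2 - \frac{-2 + z}{-277 - 115} = 2 - \frac{-2 + z}{-392} = 2 - \left(-2 + z\right) \left(- \frac{1}{392}\right) = 2 - \left(\frac{1}{196} - \frac{z}{392}\right) = 2 + \left(- \frac{1}{196} + \frac{z}{392}\right) = \frac{391}{196} + \frac{z}{392}$)
$\frac{-30975 + x{\left(Q{\left(27 \right)} \right)}}{-312854 - 400611} = \frac{-30975 + \left(\frac{391}{196} + \frac{1}{392} \cdot 4\right)}{-312854 - 400611} = \frac{-30975 + \left(\frac{391}{196} + \frac{1}{98}\right)}{-713465} = \left(-30975 + \frac{393}{196}\right) \left(- \frac{1}{713465}\right) = \left(- \frac{6070707}{196}\right) \left(- \frac{1}{713465}\right) = \frac{6070707}{139839140}$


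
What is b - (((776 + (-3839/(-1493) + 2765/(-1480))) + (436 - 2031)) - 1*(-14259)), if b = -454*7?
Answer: -7344270219/441928 ≈ -16619.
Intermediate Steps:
b = -3178
b - (((776 + (-3839/(-1493) + 2765/(-1480))) + (436 - 2031)) - 1*(-14259)) = -3178 - (((776 + (-3839/(-1493) + 2765/(-1480))) + (436 - 2031)) - 1*(-14259)) = -3178 - (((776 + (-3839*(-1/1493) + 2765*(-1/1480))) - 1595) + 14259) = -3178 - (((776 + (3839/1493 - 553/296)) - 1595) + 14259) = -3178 - (((776 + 310715/441928) - 1595) + 14259) = -3178 - ((343246843/441928 - 1595) + 14259) = -3178 - (-361628317/441928 + 14259) = -3178 - 1*5939823035/441928 = -3178 - 5939823035/441928 = -7344270219/441928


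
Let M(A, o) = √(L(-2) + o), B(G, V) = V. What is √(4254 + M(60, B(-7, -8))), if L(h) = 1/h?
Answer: √(17016 + 2*I*√34)/2 ≈ 65.223 + 0.02235*I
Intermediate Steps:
M(A, o) = √(-½ + o) (M(A, o) = √(1/(-2) + o) = √(-½ + o))
√(4254 + M(60, B(-7, -8))) = √(4254 + √(-2 + 4*(-8))/2) = √(4254 + √(-2 - 32)/2) = √(4254 + √(-34)/2) = √(4254 + (I*√34)/2) = √(4254 + I*√34/2)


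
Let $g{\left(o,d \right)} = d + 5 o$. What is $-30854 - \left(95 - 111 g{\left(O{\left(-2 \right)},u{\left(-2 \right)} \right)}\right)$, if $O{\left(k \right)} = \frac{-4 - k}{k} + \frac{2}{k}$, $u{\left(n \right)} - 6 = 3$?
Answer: $-29950$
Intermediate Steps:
$u{\left(n \right)} = 9$ ($u{\left(n \right)} = 6 + 3 = 9$)
$O{\left(k \right)} = \frac{2}{k} + \frac{-4 - k}{k}$ ($O{\left(k \right)} = \frac{-4 - k}{k} + \frac{2}{k} = \frac{2}{k} + \frac{-4 - k}{k}$)
$-30854 - \left(95 - 111 g{\left(O{\left(-2 \right)},u{\left(-2 \right)} \right)}\right) = -30854 - \left(95 - 111 \left(9 + 5 \frac{-2 - -2}{-2}\right)\right) = -30854 - \left(95 - 111 \left(9 + 5 \left(- \frac{-2 + 2}{2}\right)\right)\right) = -30854 - \left(95 - 111 \left(9 + 5 \left(\left(- \frac{1}{2}\right) 0\right)\right)\right) = -30854 - \left(95 - 111 \left(9 + 5 \cdot 0\right)\right) = -30854 - \left(95 - 111 \left(9 + 0\right)\right) = -30854 - \left(95 - 999\right) = -30854 - -904 = -30854 + 904 = -29950$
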